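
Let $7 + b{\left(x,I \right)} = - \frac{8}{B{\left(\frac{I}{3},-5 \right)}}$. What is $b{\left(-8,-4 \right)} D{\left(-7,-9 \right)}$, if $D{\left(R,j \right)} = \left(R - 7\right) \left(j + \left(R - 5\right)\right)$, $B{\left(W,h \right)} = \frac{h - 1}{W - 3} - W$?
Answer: $- \frac{154938}{53} \approx -2923.4$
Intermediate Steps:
$B{\left(W,h \right)} = - W + \frac{-1 + h}{-3 + W}$ ($B{\left(W,h \right)} = \frac{-1 + h}{-3 + W} - W = - W + \frac{-1 + h}{-3 + W}$)
$b{\left(x,I \right)} = -7 - \frac{8 \left(-3 + \frac{I}{3}\right)}{-6 + I - \frac{I^{2}}{9}}$ ($b{\left(x,I \right)} = -7 - \frac{8}{\frac{1}{-3 + \frac{I}{3}} \left(-1 - 5 - \left(\frac{I}{3}\right)^{2} + 3 \frac{I}{3}\right)} = -7 - \frac{8}{\frac{1}{-3 + \frac{I}{3}} \left(-1 - 5 - \frac{I^{2}}{9} + I\right)} = -7 - \frac{8}{\frac{1}{-3 + \frac{I}{3}} \left(-6 + I - \frac{I^{2}}{9}\right)} = -7 - 8 \frac{-3 + \frac{I}{3}}{-6 + I - \frac{I^{2}}{9}} = -7 - \frac{8 \left(-3 + \frac{I}{3}\right)}{-6 + I - \frac{I^{2}}{9}}$)
$D{\left(R,j \right)} = \left(-7 + R\right) \left(-5 + R + j\right)$ ($D{\left(R,j \right)} = \left(-7 + R\right) \left(j + \left(-5 + R\right)\right) = \left(-7 + R\right) \left(-5 + R + j\right)$)
$b{\left(-8,-4 \right)} D{\left(-7,-9 \right)} = \frac{-594 - 7 \left(-4\right)^{2} + 87 \left(-4\right)}{54 + \left(-4\right)^{2} - -36} \left(35 + \left(-7\right)^{2} - -84 - -63 - -63\right) = \frac{-594 - 112 - 348}{54 + 16 + 36} \left(35 + 49 + 84 + 63 + 63\right) = \frac{-594 - 112 - 348}{106} \cdot 294 = \frac{1}{106} \left(-1054\right) 294 = \left(- \frac{527}{53}\right) 294 = - \frac{154938}{53}$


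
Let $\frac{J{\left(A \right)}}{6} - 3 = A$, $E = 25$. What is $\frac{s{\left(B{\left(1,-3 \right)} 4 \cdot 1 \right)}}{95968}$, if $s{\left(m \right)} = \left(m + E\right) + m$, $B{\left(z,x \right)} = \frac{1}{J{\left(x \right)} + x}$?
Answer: $\frac{67}{287904} \approx 0.00023272$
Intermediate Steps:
$J{\left(A \right)} = 18 + 6 A$
$B{\left(z,x \right)} = \frac{1}{18 + 7 x}$ ($B{\left(z,x \right)} = \frac{1}{\left(18 + 6 x\right) + x} = \frac{1}{18 + 7 x}$)
$s{\left(m \right)} = 25 + 2 m$ ($s{\left(m \right)} = \left(m + 25\right) + m = \left(25 + m\right) + m = 25 + 2 m$)
$\frac{s{\left(B{\left(1,-3 \right)} 4 \cdot 1 \right)}}{95968} = \frac{25 + 2 \frac{1}{18 + 7 \left(-3\right)} 4 \cdot 1}{95968} = \left(25 + 2 \frac{1}{18 - 21} \cdot 4 \cdot 1\right) \frac{1}{95968} = \left(25 + 2 \frac{1}{-3} \cdot 4 \cdot 1\right) \frac{1}{95968} = \left(25 + 2 \left(- \frac{1}{3}\right) 4 \cdot 1\right) \frac{1}{95968} = \left(25 + 2 \left(\left(- \frac{4}{3}\right) 1\right)\right) \frac{1}{95968} = \left(25 + 2 \left(- \frac{4}{3}\right)\right) \frac{1}{95968} = \left(25 - \frac{8}{3}\right) \frac{1}{95968} = \frac{67}{3} \cdot \frac{1}{95968} = \frac{67}{287904}$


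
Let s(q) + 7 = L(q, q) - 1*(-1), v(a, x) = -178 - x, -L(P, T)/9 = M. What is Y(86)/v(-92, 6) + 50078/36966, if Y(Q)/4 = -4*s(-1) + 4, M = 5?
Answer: -1346335/425109 ≈ -3.1670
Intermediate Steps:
L(P, T) = -45 (L(P, T) = -9*5 = -45)
s(q) = -51 (s(q) = -7 + (-45 - 1*(-1)) = -7 + (-45 + 1) = -7 - 44 = -51)
Y(Q) = 832 (Y(Q) = 4*(-4*(-51) + 4) = 4*(204 + 4) = 4*208 = 832)
Y(86)/v(-92, 6) + 50078/36966 = 832/(-178 - 1*6) + 50078/36966 = 832/(-178 - 6) + 50078*(1/36966) = 832/(-184) + 25039/18483 = 832*(-1/184) + 25039/18483 = -104/23 + 25039/18483 = -1346335/425109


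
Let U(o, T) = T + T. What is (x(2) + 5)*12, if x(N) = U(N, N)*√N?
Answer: 60 + 48*√2 ≈ 127.88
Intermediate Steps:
U(o, T) = 2*T
x(N) = 2*N^(3/2) (x(N) = (2*N)*√N = 2*N^(3/2))
(x(2) + 5)*12 = (2*2^(3/2) + 5)*12 = (2*(2*√2) + 5)*12 = (4*√2 + 5)*12 = (5 + 4*√2)*12 = 60 + 48*√2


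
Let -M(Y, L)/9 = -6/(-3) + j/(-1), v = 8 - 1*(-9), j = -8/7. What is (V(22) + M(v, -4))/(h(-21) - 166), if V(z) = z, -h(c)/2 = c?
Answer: 11/217 ≈ 0.050691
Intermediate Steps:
j = -8/7 (j = -8*⅐ = -8/7 ≈ -1.1429)
h(c) = -2*c
v = 17 (v = 8 + 9 = 17)
M(Y, L) = -198/7 (M(Y, L) = -9*(-6/(-3) - 8/7/(-1)) = -9*(-6*(-⅓) - 8/7*(-1)) = -9*(2 + 8/7) = -9*22/7 = -198/7)
(V(22) + M(v, -4))/(h(-21) - 166) = (22 - 198/7)/(-2*(-21) - 166) = -44/7/(42 - 166) = -44/7/(-124) = -1/124*(-44/7) = 11/217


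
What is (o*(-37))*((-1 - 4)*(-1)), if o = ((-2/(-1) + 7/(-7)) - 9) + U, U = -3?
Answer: 2035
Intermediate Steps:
o = -11 (o = ((-2/(-1) + 7/(-7)) - 9) - 3 = ((-2*(-1) + 7*(-⅐)) - 9) - 3 = ((2 - 1) - 9) - 3 = (1 - 9) - 3 = -8 - 3 = -11)
(o*(-37))*((-1 - 4)*(-1)) = (-11*(-37))*((-1 - 4)*(-1)) = 407*(-5*(-1)) = 407*5 = 2035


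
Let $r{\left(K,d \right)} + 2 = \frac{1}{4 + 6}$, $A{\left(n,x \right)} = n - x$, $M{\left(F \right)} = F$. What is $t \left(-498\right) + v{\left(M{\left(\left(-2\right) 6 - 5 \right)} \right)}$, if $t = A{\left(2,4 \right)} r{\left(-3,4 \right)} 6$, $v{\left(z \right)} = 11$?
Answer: $- \frac{56717}{5} \approx -11343.0$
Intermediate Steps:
$r{\left(K,d \right)} = - \frac{19}{10}$ ($r{\left(K,d \right)} = -2 + \frac{1}{4 + 6} = -2 + \frac{1}{10} = - \frac{19}{10}$)
$t = \frac{114}{5}$ ($t = \left(2 - 4\right) \left(- \frac{19}{10}\right) 6 = \left(-2\right) \left(- \frac{19}{10}\right) 6 = \frac{19}{5} \cdot 6 = \frac{114}{5} \approx 22.8$)
$t \left(-498\right) + v{\left(M{\left(\left(-2\right) 6 - 5 \right)} \right)} = \frac{114}{5} \left(-498\right) + 11 = - \frac{56772}{5} + 11 = - \frac{56717}{5}$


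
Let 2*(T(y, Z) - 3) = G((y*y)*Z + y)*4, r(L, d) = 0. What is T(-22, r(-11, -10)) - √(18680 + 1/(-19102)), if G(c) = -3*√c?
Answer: 3 - √6816078007618/19102 - 6*I*√22 ≈ -133.67 - 28.142*I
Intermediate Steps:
T(y, Z) = 3 - 6*√(y + Z*y²) (T(y, Z) = 3 + (-3*√((y*y)*Z + y)*4)/2 = 3 + (-3*√(y²*Z + y)*4)/2 = 3 + (-3*√(Z*y² + y)*4)/2 = 3 + (-3*√(y + Z*y²)*4)/2 = 3 + (-12*√(y + Z*y²))/2 = 3 - 6*√(y + Z*y²))
T(-22, r(-11, -10)) - √(18680 + 1/(-19102)) = (3 - 6*I*√22*√(1 + 0*(-22))) - √(18680 + 1/(-19102)) = (3 - 6*I*√22*√(1 + 0)) - √(18680 - 1/19102) = (3 - 6*I*√22) - √(356825359/19102) = (3 - 6*I*√22) - √6816078007618/19102 = 3 - √6816078007618/19102 - 6*I*√22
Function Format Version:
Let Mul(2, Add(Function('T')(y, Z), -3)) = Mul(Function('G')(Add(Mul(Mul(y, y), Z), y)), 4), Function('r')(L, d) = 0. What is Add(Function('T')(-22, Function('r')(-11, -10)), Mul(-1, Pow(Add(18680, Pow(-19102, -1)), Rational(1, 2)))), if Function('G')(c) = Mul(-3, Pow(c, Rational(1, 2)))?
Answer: Add(3, Mul(Rational(-1, 19102), Pow(6816078007618, Rational(1, 2))), Mul(-6, I, Pow(22, Rational(1, 2)))) ≈ Add(-133.67, Mul(-28.142, I))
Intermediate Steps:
Function('T')(y, Z) = Add(3, Mul(-6, Pow(Add(y, Mul(Z, Pow(y, 2))), Rational(1, 2)))) (Function('T')(y, Z) = Add(3, Mul(Rational(1, 2), Mul(Mul(-3, Pow(Add(Mul(Mul(y, y), Z), y), Rational(1, 2))), 4))) = Add(3, Mul(Rational(1, 2), Mul(Mul(-3, Pow(Add(Mul(Pow(y, 2), Z), y), Rational(1, 2))), 4))) = Add(3, Mul(Rational(1, 2), Mul(Mul(-3, Pow(Add(Mul(Z, Pow(y, 2)), y), Rational(1, 2))), 4))) = Add(3, Mul(Rational(1, 2), Mul(Mul(-3, Pow(Add(y, Mul(Z, Pow(y, 2))), Rational(1, 2))), 4))) = Add(3, Mul(Rational(1, 2), Mul(-12, Pow(Add(y, Mul(Z, Pow(y, 2))), Rational(1, 2))))) = Add(3, Mul(-6, Pow(Add(y, Mul(Z, Pow(y, 2))), Rational(1, 2)))))
Add(Function('T')(-22, Function('r')(-11, -10)), Mul(-1, Pow(Add(18680, Pow(-19102, -1)), Rational(1, 2)))) = Add(Add(3, Mul(-6, Pow(Mul(-22, Add(1, Mul(0, -22))), Rational(1, 2)))), Mul(-1, Pow(Add(18680, Pow(-19102, -1)), Rational(1, 2)))) = Add(Add(3, Mul(-6, Pow(Mul(-22, Add(1, 0)), Rational(1, 2)))), Mul(-1, Pow(Add(18680, Rational(-1, 19102)), Rational(1, 2)))) = Add(Add(3, Mul(-6, Pow(Mul(-22, 1), Rational(1, 2)))), Mul(-1, Pow(Rational(356825359, 19102), Rational(1, 2)))) = Add(Add(3, Mul(-6, Pow(-22, Rational(1, 2)))), Mul(-1, Mul(Rational(1, 19102), Pow(6816078007618, Rational(1, 2))))) = Add(Add(3, Mul(-6, Mul(I, Pow(22, Rational(1, 2))))), Mul(Rational(-1, 19102), Pow(6816078007618, Rational(1, 2)))) = Add(Add(3, Mul(-6, I, Pow(22, Rational(1, 2)))), Mul(Rational(-1, 19102), Pow(6816078007618, Rational(1, 2)))) = Add(3, Mul(Rational(-1, 19102), Pow(6816078007618, Rational(1, 2))), Mul(-6, I, Pow(22, Rational(1, 2))))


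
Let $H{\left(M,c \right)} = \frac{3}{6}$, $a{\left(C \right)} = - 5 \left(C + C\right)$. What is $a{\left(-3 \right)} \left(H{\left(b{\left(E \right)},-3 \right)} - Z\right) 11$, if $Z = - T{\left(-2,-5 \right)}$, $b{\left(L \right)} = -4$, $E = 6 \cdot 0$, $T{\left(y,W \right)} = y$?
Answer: $-495$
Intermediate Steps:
$a{\left(C \right)} = - 10 C$ ($a{\left(C \right)} = - 5 \cdot 2 C = - 10 C$)
$E = 0$
$H{\left(M,c \right)} = \frac{1}{2}$ ($H{\left(M,c \right)} = 3 \cdot \frac{1}{6} = \frac{1}{2}$)
$Z = 2$ ($Z = \left(-1\right) \left(-2\right) = 2$)
$a{\left(-3 \right)} \left(H{\left(b{\left(E \right)},-3 \right)} - Z\right) 11 = \left(-10\right) \left(-3\right) \left(\frac{1}{2} - 2\right) 11 = 30 \left(\frac{1}{2} - 2\right) 11 = 30 \left(- \frac{3}{2}\right) 11 = \left(-45\right) 11 = -495$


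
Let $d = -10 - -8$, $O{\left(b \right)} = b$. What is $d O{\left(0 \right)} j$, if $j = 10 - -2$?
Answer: $0$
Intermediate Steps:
$d = -2$ ($d = -10 + 8 = -2$)
$j = 12$ ($j = 10 + 2 = 12$)
$d O{\left(0 \right)} j = \left(-2\right) 0 \cdot 12 = 0 \cdot 12 = 0$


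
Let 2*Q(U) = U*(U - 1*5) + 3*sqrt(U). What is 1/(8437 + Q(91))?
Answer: 3800/46929937 - 6*sqrt(91)/610089181 ≈ 8.0878e-5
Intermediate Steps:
Q(U) = 3*sqrt(U)/2 + U*(-5 + U)/2 (Q(U) = (U*(U - 1*5) + 3*sqrt(U))/2 = (U*(U - 5) + 3*sqrt(U))/2 = (U*(-5 + U) + 3*sqrt(U))/2 = (3*sqrt(U) + U*(-5 + U))/2 = 3*sqrt(U)/2 + U*(-5 + U)/2)
1/(8437 + Q(91)) = 1/(8437 + ((1/2)*91**2 - 5/2*91 + 3*sqrt(91)/2)) = 1/(8437 + ((1/2)*8281 - 455/2 + 3*sqrt(91)/2)) = 1/(8437 + (8281/2 - 455/2 + 3*sqrt(91)/2)) = 1/(8437 + (3913 + 3*sqrt(91)/2)) = 1/(12350 + 3*sqrt(91)/2)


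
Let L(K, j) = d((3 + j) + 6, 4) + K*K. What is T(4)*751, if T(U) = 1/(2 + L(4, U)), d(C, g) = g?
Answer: 751/22 ≈ 34.136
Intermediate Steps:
L(K, j) = 4 + K**2 (L(K, j) = 4 + K*K = 4 + K**2)
T(U) = 1/22 (T(U) = 1/(2 + (4 + 4**2)) = 1/(2 + (4 + 16)) = 1/(2 + 20) = 1/22)
T(4)*751 = (1/22)*751 = 751/22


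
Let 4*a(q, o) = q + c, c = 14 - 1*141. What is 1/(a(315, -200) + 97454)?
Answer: 1/97501 ≈ 1.0256e-5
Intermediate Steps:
c = -127 (c = 14 - 141 = -127)
a(q, o) = -127/4 + q/4 (a(q, o) = (q - 127)/4 = (-127 + q)/4 = -127/4 + q/4)
1/(a(315, -200) + 97454) = 1/((-127/4 + (¼)*315) + 97454) = 1/((-127/4 + 315/4) + 97454) = 1/(47 + 97454) = 1/97501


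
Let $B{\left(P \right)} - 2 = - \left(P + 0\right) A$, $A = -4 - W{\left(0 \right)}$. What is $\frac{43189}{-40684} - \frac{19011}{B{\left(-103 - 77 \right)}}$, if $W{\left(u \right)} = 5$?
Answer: $\frac{351781861}{32913356} \approx 10.688$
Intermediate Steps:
$A = -9$ ($A = -4 - 5 = -9$)
$B{\left(P \right)} = 2 + 9 P$ ($B{\left(P \right)} = 2 - \left(P + 0\right) \left(-9\right) = 2 - P \left(-9\right) = 2 - - 9 P = 2 + 9 P$)
$\frac{43189}{-40684} - \frac{19011}{B{\left(-103 - 77 \right)}} = \frac{43189}{-40684} - \frac{19011}{2 + 9 \left(-103 - 77\right)} = 43189 \left(- \frac{1}{40684}\right) - \frac{19011}{2 + 9 \left(-180\right)} = - \frac{43189}{40684} - \frac{19011}{2 - 1620} = - \frac{43189}{40684} - \frac{19011}{-1618} = - \frac{43189}{40684} - - \frac{19011}{1618} = - \frac{43189}{40684} + \frac{19011}{1618} = \frac{351781861}{32913356}$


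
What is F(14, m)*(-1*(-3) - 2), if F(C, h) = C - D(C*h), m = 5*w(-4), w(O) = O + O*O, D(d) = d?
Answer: -826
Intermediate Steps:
w(O) = O + O²
m = 60 (m = 5*(-4*(1 - 4)) = 5*(-4*(-3)) = 5*12 = 60)
F(C, h) = C - C*h
F(14, m)*(-1*(-3) - 2) = (14*(1 - 1*60))*(-1*(-3) - 2) = (14*(1 - 60))*(3 - 2) = (14*(-59))*1 = -826*1 = -826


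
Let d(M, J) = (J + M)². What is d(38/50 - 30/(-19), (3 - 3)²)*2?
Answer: 2468642/225625 ≈ 10.941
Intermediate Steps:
d(38/50 - 30/(-19), (3 - 3)²)*2 = ((3 - 3)² + (38/50 - 30/(-19)))²*2 = (0² + (38*(1/50) - 30*(-1/19)))²*2 = (0 + (19/25 + 30/19))²*2 = (0 + 1111/475)²*2 = (1111/475)²*2 = (1234321/225625)*2 = 2468642/225625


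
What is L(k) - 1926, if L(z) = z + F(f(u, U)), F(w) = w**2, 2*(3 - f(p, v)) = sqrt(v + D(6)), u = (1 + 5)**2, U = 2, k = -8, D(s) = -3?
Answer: -1934 + (6 - I)**2/4 ≈ -1925.3 - 3.0*I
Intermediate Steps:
u = 36 (u = 6**2 = 36)
f(p, v) = 3 - sqrt(-3 + v)/2 (f(p, v) = 3 - sqrt(v - 3)/2 = 3 - sqrt(-3 + v)/2)
L(z) = z + (3 - I/2)**2 (L(z) = z + (3 - sqrt(-3 + 2)/2)**2 = z + (3 - I/2)**2)
L(k) - 1926 = (35/4 - 8 - 3*I) - 1926 = (3/4 - 3*I) - 1926 = -7701/4 - 3*I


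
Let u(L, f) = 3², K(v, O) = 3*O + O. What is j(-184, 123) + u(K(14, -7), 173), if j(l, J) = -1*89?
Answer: -80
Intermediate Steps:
j(l, J) = -89
K(v, O) = 4*O
u(L, f) = 9
j(-184, 123) + u(K(14, -7), 173) = -89 + 9 = -80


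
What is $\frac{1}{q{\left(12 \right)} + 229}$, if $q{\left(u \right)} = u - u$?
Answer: $\frac{1}{229} \approx 0.0043668$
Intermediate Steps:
$q{\left(u \right)} = 0$
$\frac{1}{q{\left(12 \right)} + 229} = \frac{1}{0 + 229} = \frac{1}{229}$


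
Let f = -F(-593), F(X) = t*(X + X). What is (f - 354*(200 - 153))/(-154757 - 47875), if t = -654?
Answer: 132047/33772 ≈ 3.9100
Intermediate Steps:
F(X) = -1308*X (F(X) = -654*(X + X) = -1308*X)
f = -775644 (f = -(-1308)*(-593) = -1*775644 = -775644)
(f - 354*(200 - 153))/(-154757 - 47875) = (-775644 - 354*(200 - 153))/(-154757 - 47875) = (-775644 - 354*47)/(-202632) = (-775644 - 16638)*(-1/202632) = -792282*(-1/202632) = 132047/33772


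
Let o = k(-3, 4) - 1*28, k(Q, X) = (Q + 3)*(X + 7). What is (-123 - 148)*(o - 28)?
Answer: 15176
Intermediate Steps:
k(Q, X) = (3 + Q)*(7 + X)
o = -28 (o = (21 + 3*4 + 7*(-3) - 3*4) - 1*28 = (21 + 12 - 21 - 12) - 28 = 0 - 28 = -28)
(-123 - 148)*(o - 28) = (-123 - 148)*(-28 - 28) = -271*(-56) = 15176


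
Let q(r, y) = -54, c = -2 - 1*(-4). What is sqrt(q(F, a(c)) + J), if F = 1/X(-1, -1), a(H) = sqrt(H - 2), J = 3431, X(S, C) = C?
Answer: sqrt(3377) ≈ 58.112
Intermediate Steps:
c = 2 (c = -2 + 4 = 2)
a(H) = sqrt(-2 + H)
F = -1 (F = 1/(-1) = -1)
sqrt(q(F, a(c)) + J) = sqrt(-54 + 3431) = sqrt(3377)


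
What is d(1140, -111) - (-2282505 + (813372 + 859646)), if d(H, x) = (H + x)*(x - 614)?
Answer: -136538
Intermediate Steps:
d(H, x) = (-614 + x)*(H + x) (d(H, x) = (H + x)*(-614 + x) = (-614 + x)*(H + x))
d(1140, -111) - (-2282505 + (813372 + 859646)) = ((-111)² - 614*1140 - 614*(-111) + 1140*(-111)) - (-2282505 + (813372 + 859646)) = (12321 - 699960 + 68154 - 126540) - (-2282505 + 1673018) = -746025 - 1*(-609487) = -746025 + 609487 = -136538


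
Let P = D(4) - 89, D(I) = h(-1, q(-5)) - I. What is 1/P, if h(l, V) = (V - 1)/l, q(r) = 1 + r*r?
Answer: -1/118 ≈ -0.0084746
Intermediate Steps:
q(r) = 1 + r²
h(l, V) = (-1 + V)/l
D(I) = -25 - I (D(I) = (-1 + (1 + (-5)²))/(-1) - I = -(-1 + (1 + 25)) - I = -(-1 + 26) - I = -1*25 - I = -25 - I)
P = -118 (P = (-25 - 1*4) - 89 = (-25 - 4) - 89 = -29 - 89 = -118)
1/P = 1/(-118) = -1/118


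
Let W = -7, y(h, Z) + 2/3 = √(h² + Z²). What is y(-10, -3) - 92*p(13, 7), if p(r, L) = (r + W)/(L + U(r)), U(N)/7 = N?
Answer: -926/147 + √109 ≈ 4.1410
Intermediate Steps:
U(N) = 7*N
y(h, Z) = -⅔ + √(Z² + h²) (y(h, Z) = -⅔ + √(h² + Z²) = -⅔ + √(Z² + h²))
p(r, L) = (-7 + r)/(L + 7*r) (p(r, L) = (r - 7)/(L + 7*r) = (-7 + r)/(L + 7*r))
y(-10, -3) - 92*p(13, 7) = (-⅔ + √((-3)² + (-10)²)) - 92*(-7 + 13)/(7 + 7*13) = (-⅔ + √(9 + 100)) - 92*6/(7 + 91) = (-⅔ + √109) - 92*6/98 = (-⅔ + √109) - 46*6/49 = (-⅔ + √109) - 92*3/49 = (-⅔ + √109) - 276/49 = -926/147 + √109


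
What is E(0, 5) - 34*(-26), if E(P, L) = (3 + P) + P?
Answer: 887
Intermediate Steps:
E(P, L) = 3 + 2*P
E(0, 5) - 34*(-26) = (3 + 2*0) - 34*(-26) = (3 + 0) + 884 = 3 + 884 = 887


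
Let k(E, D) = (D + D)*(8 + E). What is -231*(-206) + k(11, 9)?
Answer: 47928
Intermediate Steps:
k(E, D) = 2*D*(8 + E) (k(E, D) = (2*D)*(8 + E) = 2*D*(8 + E))
-231*(-206) + k(11, 9) = -231*(-206) + 2*9*(8 + 11) = 47586 + 2*9*19 = 47586 + 342 = 47928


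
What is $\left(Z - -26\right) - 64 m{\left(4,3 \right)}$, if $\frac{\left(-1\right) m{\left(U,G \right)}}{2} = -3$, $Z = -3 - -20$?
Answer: $-341$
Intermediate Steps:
$Z = 17$ ($Z = -3 + 20 = 17$)
$m{\left(U,G \right)} = 6$ ($m{\left(U,G \right)} = \left(-2\right) \left(-3\right) = 6$)
$\left(Z - -26\right) - 64 m{\left(4,3 \right)} = \left(17 - -26\right) - 384 = \left(17 + 26\right) - 384 = 43 - 384 = -341$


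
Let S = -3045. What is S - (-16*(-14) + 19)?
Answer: -3288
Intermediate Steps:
S - (-16*(-14) + 19) = -3045 - (-16*(-14) + 19) = -3045 - (224 + 19) = -3045 - 1*243 = -3045 - 243 = -3288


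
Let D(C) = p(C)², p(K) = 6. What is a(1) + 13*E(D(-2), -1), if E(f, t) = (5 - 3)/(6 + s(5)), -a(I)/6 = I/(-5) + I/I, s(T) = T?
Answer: -134/55 ≈ -2.4364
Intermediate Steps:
a(I) = -6 + 6*I/5 (a(I) = -6*(I/(-5) + I/I) = -6*(I*(-⅕) + 1) = -6*(-I/5 + 1) = -6*(1 - I/5) = -6 + 6*I/5)
D(C) = 36 (D(C) = 6² = 36)
E(f, t) = 2/11 (E(f, t) = (5 - 3)/(6 + 5) = 2/11)
a(1) + 13*E(D(-2), -1) = (-6 + (6/5)*1) + 13*(2/11) = (-6 + 6/5) + 26/11 = -24/5 + 26/11 = -134/55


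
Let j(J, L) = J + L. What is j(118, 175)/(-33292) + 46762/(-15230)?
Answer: -780631447/253518580 ≈ -3.0792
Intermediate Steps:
j(118, 175)/(-33292) + 46762/(-15230) = (118 + 175)/(-33292) + 46762/(-15230) = 293*(-1/33292) + 46762*(-1/15230) = -293/33292 - 23381/7615 = -780631447/253518580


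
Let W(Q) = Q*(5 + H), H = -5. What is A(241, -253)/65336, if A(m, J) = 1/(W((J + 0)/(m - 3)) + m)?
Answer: 1/15745976 ≈ 6.3508e-8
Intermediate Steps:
W(Q) = 0 (W(Q) = Q*(5 - 5) = Q*0 = 0)
A(m, J) = 1/m (A(m, J) = 1/(0 + m) = 1/m)
A(241, -253)/65336 = 1/(241*65336) = (1/241)*(1/65336) = 1/15745976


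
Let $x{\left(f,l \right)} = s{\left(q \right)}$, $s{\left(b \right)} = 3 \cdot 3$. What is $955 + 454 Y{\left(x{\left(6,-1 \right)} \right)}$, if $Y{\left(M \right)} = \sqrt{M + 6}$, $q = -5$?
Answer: $955 + 454 \sqrt{15} \approx 2713.3$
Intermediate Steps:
$s{\left(b \right)} = 9$
$x{\left(f,l \right)} = 9$
$Y{\left(M \right)} = \sqrt{6 + M}$
$955 + 454 Y{\left(x{\left(6,-1 \right)} \right)} = 955 + 454 \sqrt{6 + 9} = 955 + 454 \sqrt{15}$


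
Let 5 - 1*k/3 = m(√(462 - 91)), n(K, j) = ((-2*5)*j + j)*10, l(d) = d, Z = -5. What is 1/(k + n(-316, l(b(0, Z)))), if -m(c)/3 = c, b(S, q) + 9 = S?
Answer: 275/216858 - √371/72286 ≈ 0.0010017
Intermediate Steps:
b(S, q) = -9 + S
n(K, j) = -90*j (n(K, j) = (-10*j + j)*10 = -9*j*10 = -90*j)
m(c) = -3*c
k = 15 + 9*√371 (k = 15 - (-9)*√(462 - 91) = 15 - (-9)*√371 = 15 + 9*√371 ≈ 188.35)
1/(k + n(-316, l(b(0, Z)))) = 1/((15 + 9*√371) - 90*(-9 + 0)) = 1/((15 + 9*√371) - 90*(-9)) = 1/((15 + 9*√371) + 810) = 1/(825 + 9*√371)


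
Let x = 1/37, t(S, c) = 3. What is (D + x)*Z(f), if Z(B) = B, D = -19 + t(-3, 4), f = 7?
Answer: -4137/37 ≈ -111.81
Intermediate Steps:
D = -16 (D = -19 + 3 = -16)
x = 1/37 ≈ 0.027027
(D + x)*Z(f) = (-16 + 1/37)*7 = -591/37*7 = -4137/37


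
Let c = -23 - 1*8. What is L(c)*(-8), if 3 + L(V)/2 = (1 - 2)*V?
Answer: -448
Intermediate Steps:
c = -31 (c = -23 - 8 = -31)
L(V) = -6 - 2*V (L(V) = -6 + 2*((1 - 2)*V) = -6 + 2*(-V) = -6 - 2*V)
L(c)*(-8) = (-6 - 2*(-31))*(-8) = (-6 + 62)*(-8) = 56*(-8) = -448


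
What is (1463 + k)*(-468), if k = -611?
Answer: -398736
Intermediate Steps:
(1463 + k)*(-468) = (1463 - 611)*(-468) = 852*(-468) = -398736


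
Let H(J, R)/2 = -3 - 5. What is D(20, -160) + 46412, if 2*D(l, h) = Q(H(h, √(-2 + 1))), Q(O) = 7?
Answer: 92831/2 ≈ 46416.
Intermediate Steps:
H(J, R) = -16 (H(J, R) = 2*(-3 - 5) = 2*(-8) = -16)
D(l, h) = 7/2 (D(l, h) = (½)*7 = 7/2)
D(20, -160) + 46412 = 7/2 + 46412 = 92831/2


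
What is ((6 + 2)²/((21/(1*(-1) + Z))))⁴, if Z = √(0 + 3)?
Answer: 67108864/27783 - 268435456*√3/194481 ≈ 24.775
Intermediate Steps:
Z = √3 ≈ 1.7320
((6 + 2)²/((21/(1*(-1) + Z))))⁴ = ((6 + 2)²/((21/(1*(-1) + √3))))⁴ = (8²/((21/(-1 + √3))))⁴ = (64*(-1/21 + √3/21))⁴ = (-64/21 + 64*√3/21)⁴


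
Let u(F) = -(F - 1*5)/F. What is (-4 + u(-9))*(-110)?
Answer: 5500/9 ≈ 611.11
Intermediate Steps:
u(F) = -(-5 + F)/F (u(F) = -(F - 5)/F = -(-5 + F)/F)
(-4 + u(-9))*(-110) = (-4 + (5 - 1*(-9))/(-9))*(-110) = (-4 - (5 + 9)/9)*(-110) = (-4 - 1/9*14)*(-110) = (-4 - 14/9)*(-110) = -50/9*(-110) = 5500/9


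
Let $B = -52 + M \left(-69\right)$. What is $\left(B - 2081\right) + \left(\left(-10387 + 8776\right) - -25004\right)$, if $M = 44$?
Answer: $18224$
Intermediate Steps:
$B = -3088$ ($B = -52 + 44 \left(-69\right) = -52 - 3036 = -3088$)
$\left(B - 2081\right) + \left(\left(-10387 + 8776\right) - -25004\right) = \left(-3088 - 2081\right) + \left(\left(-10387 + 8776\right) - -25004\right) = -5169 + \left(-1611 + 25004\right) = -5169 + 23393 = 18224$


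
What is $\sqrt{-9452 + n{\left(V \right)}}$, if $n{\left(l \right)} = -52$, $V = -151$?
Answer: $12 i \sqrt{66} \approx 97.489 i$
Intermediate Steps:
$\sqrt{-9452 + n{\left(V \right)}} = \sqrt{-9452 - 52} = \sqrt{-9504} = 12 i \sqrt{66}$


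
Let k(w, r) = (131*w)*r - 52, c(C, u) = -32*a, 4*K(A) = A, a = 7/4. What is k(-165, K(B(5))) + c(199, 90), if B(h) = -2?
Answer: 21399/2 ≈ 10700.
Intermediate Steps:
a = 7/4 (a = 7*(¼) = 7/4 ≈ 1.7500)
K(A) = A/4
c(C, u) = -56 (c(C, u) = -32*7/4 = -56)
k(w, r) = -52 + 131*r*w (k(w, r) = 131*r*w - 52 = -52 + 131*r*w)
k(-165, K(B(5))) + c(199, 90) = (-52 + 131*((¼)*(-2))*(-165)) - 56 = (-52 + 131*(-½)*(-165)) - 56 = (-52 + 21615/2) - 56 = 21511/2 - 56 = 21399/2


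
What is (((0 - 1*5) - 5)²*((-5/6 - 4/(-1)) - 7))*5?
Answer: -5750/3 ≈ -1916.7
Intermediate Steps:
(((0 - 1*5) - 5)²*((-5/6 - 4/(-1)) - 7))*5 = (((0 - 5) - 5)²*((-5*⅙ - 4*(-1)) - 7))*5 = ((-5 - 5)²*((-⅚ + 4) - 7))*5 = ((-10)²*(19/6 - 7))*5 = (100*(-23/6))*5 = -1150/3*5 = -5750/3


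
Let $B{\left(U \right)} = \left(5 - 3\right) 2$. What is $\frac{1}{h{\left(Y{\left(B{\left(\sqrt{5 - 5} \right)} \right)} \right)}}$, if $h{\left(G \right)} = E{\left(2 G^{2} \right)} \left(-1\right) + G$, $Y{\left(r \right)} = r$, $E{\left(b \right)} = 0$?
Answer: $\frac{1}{4} \approx 0.25$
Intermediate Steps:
$B{\left(U \right)} = 4$ ($B{\left(U \right)} = 2 \cdot 2 = 4$)
$h{\left(G \right)} = G$ ($h{\left(G \right)} = 0 \left(-1\right) + G = 0 + G = G$)
$\frac{1}{h{\left(Y{\left(B{\left(\sqrt{5 - 5} \right)} \right)} \right)}} = \frac{1}{4}$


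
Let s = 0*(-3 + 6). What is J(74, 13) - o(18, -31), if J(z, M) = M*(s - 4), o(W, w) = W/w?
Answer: -1594/31 ≈ -51.419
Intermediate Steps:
s = 0 (s = 0*3 = 0)
J(z, M) = -4*M (J(z, M) = M*(0 - 4) = M*(-4) = -4*M)
J(74, 13) - o(18, -31) = -4*13 - 18/(-31) = -52 - 18*(-1)/31 = -52 - 1*(-18/31) = -52 + 18/31 = -1594/31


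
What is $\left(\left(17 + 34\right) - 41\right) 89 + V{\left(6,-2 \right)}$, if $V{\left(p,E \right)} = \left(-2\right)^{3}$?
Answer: $882$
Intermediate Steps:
$V{\left(p,E \right)} = -8$
$\left(\left(17 + 34\right) - 41\right) 89 + V{\left(6,-2 \right)} = \left(\left(17 + 34\right) - 41\right) 89 - 8 = \left(51 - 41\right) 89 - 8 = 10 \cdot 89 - 8 = 890 - 8 = 882$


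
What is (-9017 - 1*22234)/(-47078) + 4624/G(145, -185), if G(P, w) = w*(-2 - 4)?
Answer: 126188641/26128290 ≈ 4.8296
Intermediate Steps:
G(P, w) = -6*w (G(P, w) = w*(-6) = -6*w)
(-9017 - 1*22234)/(-47078) + 4624/G(145, -185) = (-9017 - 1*22234)/(-47078) + 4624/((-6*(-185))) = (-9017 - 22234)*(-1/47078) + 4624/1110 = -31251*(-1/47078) + 4624*(1/1110) = 31251/47078 + 2312/555 = 126188641/26128290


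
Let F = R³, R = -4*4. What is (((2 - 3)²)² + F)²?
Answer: 16769025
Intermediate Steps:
R = -16
F = -4096 (F = (-16)³ = -4096)
(((2 - 3)²)² + F)² = (((2 - 3)²)² - 4096)² = (((-1)²)² - 4096)² = (1² - 4096)² = (1 - 4096)² = (-4095)² = 16769025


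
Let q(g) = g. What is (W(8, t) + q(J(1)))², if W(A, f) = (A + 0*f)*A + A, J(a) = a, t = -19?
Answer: 5329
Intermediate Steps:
W(A, f) = A + A² (W(A, f) = (A + 0)*A + A = A*A + A = A² + A = A + A²)
(W(8, t) + q(J(1)))² = (8*(1 + 8) + 1)² = (8*9 + 1)² = (72 + 1)² = 73² = 5329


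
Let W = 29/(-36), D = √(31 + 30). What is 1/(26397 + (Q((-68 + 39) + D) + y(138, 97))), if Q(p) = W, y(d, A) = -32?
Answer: 36/949111 ≈ 3.7930e-5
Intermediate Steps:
D = √61 ≈ 7.8102
W = -29/36 (W = 29*(-1/36) = -29/36 ≈ -0.80556)
Q(p) = -29/36
1/(26397 + (Q((-68 + 39) + D) + y(138, 97))) = 1/(26397 + (-29/36 - 32)) = 1/(26397 - 1181/36) = 1/(949111/36) = 36/949111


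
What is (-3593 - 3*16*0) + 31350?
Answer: 27757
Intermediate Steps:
(-3593 - 3*16*0) + 31350 = (-3593 - 48*0) + 31350 = (-3593 + 0) + 31350 = -3593 + 31350 = 27757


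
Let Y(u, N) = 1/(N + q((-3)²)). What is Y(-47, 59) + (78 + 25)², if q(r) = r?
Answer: 721413/68 ≈ 10609.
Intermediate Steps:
Y(u, N) = 1/(9 + N) (Y(u, N) = 1/(N + (-3)²) = 1/(N + 9) = 1/(9 + N))
Y(-47, 59) + (78 + 25)² = 1/(9 + 59) + (78 + 25)² = 1/68 + 103² = 1/68 + 10609 = 721413/68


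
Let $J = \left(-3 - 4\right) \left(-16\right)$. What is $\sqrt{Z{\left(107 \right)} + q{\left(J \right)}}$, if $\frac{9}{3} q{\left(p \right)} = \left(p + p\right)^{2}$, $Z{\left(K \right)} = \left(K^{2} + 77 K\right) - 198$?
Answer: $\frac{\sqrt{325938}}{3} \approx 190.3$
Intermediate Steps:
$J = 112$ ($J = \left(-3 - 4\right) \left(-16\right) = \left(-7\right) \left(-16\right) = 112$)
$Z{\left(K \right)} = -198 + K^{2} + 77 K$
$q{\left(p \right)} = \frac{4 p^{2}}{3}$ ($q{\left(p \right)} = \frac{\left(p + p\right)^{2}}{3} = \frac{\left(2 p\right)^{2}}{3} = \frac{4 p^{2}}{3}$)
$\sqrt{Z{\left(107 \right)} + q{\left(J \right)}} = \sqrt{\left(-198 + 107^{2} + 77 \cdot 107\right) + \frac{4 \cdot 112^{2}}{3}} = \sqrt{\left(-198 + 11449 + 8239\right) + \frac{4}{3} \cdot 12544} = \sqrt{19490 + \frac{50176}{3}} = \sqrt{\frac{108646}{3}} = \frac{\sqrt{325938}}{3}$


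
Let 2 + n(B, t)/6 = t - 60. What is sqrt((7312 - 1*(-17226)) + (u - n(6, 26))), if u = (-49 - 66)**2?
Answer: sqrt(37979) ≈ 194.88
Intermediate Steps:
n(B, t) = -372 + 6*t (n(B, t) = -12 + 6*(t - 60) = -12 + 6*(-60 + t) = -12 + (-360 + 6*t) = -372 + 6*t)
u = 13225 (u = (-115)**2 = 13225)
sqrt((7312 - 1*(-17226)) + (u - n(6, 26))) = sqrt((7312 - 1*(-17226)) + (13225 - (-372 + 6*26))) = sqrt((7312 + 17226) + (13225 - (-372 + 156))) = sqrt(24538 + (13225 - 1*(-216))) = sqrt(24538 + (13225 + 216)) = sqrt(24538 + 13441) = sqrt(37979)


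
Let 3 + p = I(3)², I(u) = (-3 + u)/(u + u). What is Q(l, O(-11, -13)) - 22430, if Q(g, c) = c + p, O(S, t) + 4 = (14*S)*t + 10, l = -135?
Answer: -20425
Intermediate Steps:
I(u) = (-3 + u)/(2*u) (I(u) = (-3 + u)/((2*u)) = (-3 + u)*(1/(2*u)) = (-3 + u)/(2*u))
O(S, t) = 6 + 14*S*t (O(S, t) = -4 + ((14*S)*t + 10) = -4 + (14*S*t + 10) = -4 + (10 + 14*S*t) = 6 + 14*S*t)
p = -3 (p = -3 + ((½)*(-3 + 3)/3)² = -3 + ((½)*(⅓)*0)² = -3 + 0² = -3 + 0 = -3)
Q(g, c) = -3 + c (Q(g, c) = c - 3 = -3 + c)
Q(l, O(-11, -13)) - 22430 = (-3 + (6 + 14*(-11)*(-13))) - 22430 = (-3 + (6 + 2002)) - 22430 = (-3 + 2008) - 22430 = 2005 - 22430 = -20425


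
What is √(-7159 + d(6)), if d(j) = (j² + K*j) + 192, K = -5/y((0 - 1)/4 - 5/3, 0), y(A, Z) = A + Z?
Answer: I*√3658219/23 ≈ 83.159*I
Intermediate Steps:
K = 60/23 (K = -5/(((0 - 1)/4 - 5/3) + 0) = -5/((-1*¼ - 5*⅓) + 0) = -5/((-¼ - 5/3) + 0) = -5/(-23/12 + 0) = -5/(-23/12) = -5*(-12/23) = 60/23 ≈ 2.6087)
d(j) = 192 + j² + 60*j/23 (d(j) = (j² + 60*j/23) + 192 = 192 + j² + 60*j/23)
√(-7159 + d(6)) = √(-7159 + (192 + 6² + (60/23)*6)) = √(-7159 + (192 + 36 + 360/23)) = √(-7159 + 5604/23) = √(-159053/23) = I*√3658219/23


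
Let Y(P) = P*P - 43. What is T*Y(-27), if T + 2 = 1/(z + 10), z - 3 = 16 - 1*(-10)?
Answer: -52822/39 ≈ -1354.4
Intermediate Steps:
z = 29 (z = 3 + (16 - 1*(-10)) = 3 + (16 + 10) = 3 + 26 = 29)
Y(P) = -43 + P² (Y(P) = P² - 43 = -43 + P²)
T = -77/39 (T = -2 + 1/(29 + 10) = -2 + 1/39 = -77/39 ≈ -1.9744)
T*Y(-27) = -77*(-43 + (-27)²)/39 = -77*(-43 + 729)/39 = -77/39*686 = -52822/39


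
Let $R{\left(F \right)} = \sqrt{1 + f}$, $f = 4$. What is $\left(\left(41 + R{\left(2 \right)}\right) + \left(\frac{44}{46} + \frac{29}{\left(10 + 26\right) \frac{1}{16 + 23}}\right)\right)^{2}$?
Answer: $\frac{410483881}{76176} + \frac{20251 \sqrt{5}}{138} \approx 5716.8$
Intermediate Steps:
$R{\left(F \right)} = \sqrt{5}$ ($R{\left(F \right)} = \sqrt{1 + 4} = \sqrt{5}$)
$\left(\left(41 + R{\left(2 \right)}\right) + \left(\frac{44}{46} + \frac{29}{\left(10 + 26\right) \frac{1}{16 + 23}}\right)\right)^{2} = \left(\left(41 + \sqrt{5}\right) + \left(\frac{44}{46} + \frac{29}{\left(10 + 26\right) \frac{1}{16 + 23}}\right)\right)^{2} = \left(\left(41 + \sqrt{5}\right) + \left(44 \cdot \frac{1}{46} + \frac{29}{36 \cdot \frac{1}{39}}\right)\right)^{2} = \left(\left(41 + \sqrt{5}\right) + \left(\frac{22}{23} + \frac{29}{36 \cdot \frac{1}{39}}\right)\right)^{2} = \left(\left(41 + \sqrt{5}\right) + \left(\frac{22}{23} + \frac{29}{\frac{12}{13}}\right)\right)^{2} = \left(\left(41 + \sqrt{5}\right) + \left(\frac{22}{23} + 29 \cdot \frac{13}{12}\right)\right)^{2} = \left(\left(41 + \sqrt{5}\right) + \left(\frac{22}{23} + \frac{377}{12}\right)\right)^{2} = \left(\left(41 + \sqrt{5}\right) + \frac{8935}{276}\right)^{2} = \left(\frac{20251}{276} + \sqrt{5}\right)^{2}$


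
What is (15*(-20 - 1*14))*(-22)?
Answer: 11220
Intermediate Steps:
(15*(-20 - 1*14))*(-22) = (15*(-20 - 14))*(-22) = (15*(-34))*(-22) = -510*(-22) = 11220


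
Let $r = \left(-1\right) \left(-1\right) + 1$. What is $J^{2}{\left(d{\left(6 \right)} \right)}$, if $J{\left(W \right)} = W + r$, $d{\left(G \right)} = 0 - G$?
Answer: $16$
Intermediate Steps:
$r = 2$ ($r = 1 + 1 = 2$)
$d{\left(G \right)} = - G$
$J{\left(W \right)} = 2 + W$ ($J{\left(W \right)} = W + 2 = 2 + W$)
$J^{2}{\left(d{\left(6 \right)} \right)} = \left(2 - 6\right)^{2} = \left(-4\right)^{2} = 16$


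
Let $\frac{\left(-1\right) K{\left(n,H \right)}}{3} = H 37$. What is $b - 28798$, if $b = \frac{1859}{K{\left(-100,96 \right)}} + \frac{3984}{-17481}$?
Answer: $- \frac{1788165144137}{62092512} \approx -28798.0$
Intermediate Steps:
$K{\left(n,H \right)} = - 111 H$ ($K{\left(n,H \right)} = - 3 H 37 = - 3 \cdot 37 H = - 111 H$)
$b = - \frac{24983561}{62092512}$ ($b = \frac{1859}{\left(-111\right) 96} + \frac{3984}{-17481} = \frac{1859}{-10656} + 3984 \left(- \frac{1}{17481}\right) = 1859 \left(- \frac{1}{10656}\right) - \frac{1328}{5827} = - \frac{1859}{10656} - \frac{1328}{5827} = - \frac{24983561}{62092512} \approx -0.40236$)
$b - 28798 = - \frac{24983561}{62092512} - 28798 = - \frac{1788165144137}{62092512}$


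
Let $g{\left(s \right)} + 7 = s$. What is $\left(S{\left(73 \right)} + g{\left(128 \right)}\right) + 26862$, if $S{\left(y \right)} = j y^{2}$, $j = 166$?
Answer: $911597$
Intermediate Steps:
$S{\left(y \right)} = 166 y^{2}$
$g{\left(s \right)} = -7 + s$
$\left(S{\left(73 \right)} + g{\left(128 \right)}\right) + 26862 = \left(166 \cdot 73^{2} + \left(-7 + 128\right)\right) + 26862 = \left(166 \cdot 5329 + 121\right) + 26862 = \left(884614 + 121\right) + 26862 = 884735 + 26862 = 911597$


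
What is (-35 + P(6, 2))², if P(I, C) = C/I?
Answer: 10816/9 ≈ 1201.8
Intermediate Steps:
(-35 + P(6, 2))² = (-35 + 2/6)² = (-35 + 2*(⅙))² = (-35 + ⅓)² = (-104/3)² = 10816/9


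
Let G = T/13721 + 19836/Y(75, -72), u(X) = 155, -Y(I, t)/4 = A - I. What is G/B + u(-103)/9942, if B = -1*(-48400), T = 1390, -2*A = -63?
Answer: 7406248633/412652900550 ≈ 0.017948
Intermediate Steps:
A = 63/2 (A = -½*(-63) = 63/2 ≈ 31.500)
Y(I, t) = -126 + 4*I (Y(I, t) = -4*(63/2 - I) = -126 + 4*I)
G = 1565584/13721 (G = 1390/13721 + 19836/(-126 + 4*75) = 1390*(1/13721) + 19836/(-126 + 300) = 1390/13721 + 19836/174 = 1390/13721 + 19836*(1/174) = 1390/13721 + 114 = 1565584/13721 ≈ 114.10)
B = 48400
G/B + u(-103)/9942 = (1565584/13721)/48400 + 155/9942 = (1565584/13721)*(1/48400) + 155*(1/9942) = 97849/41506025 + 155/9942 = 7406248633/412652900550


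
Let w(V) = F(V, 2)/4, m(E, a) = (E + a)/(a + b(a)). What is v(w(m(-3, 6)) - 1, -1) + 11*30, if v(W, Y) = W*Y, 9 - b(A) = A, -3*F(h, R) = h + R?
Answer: 11923/36 ≈ 331.19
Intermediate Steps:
F(h, R) = -R/3 - h/3 (F(h, R) = -(h + R)/3 = -(R + h)/3 = -R/3 - h/3)
b(A) = 9 - A
m(E, a) = E/9 + a/9 (m(E, a) = (E + a)/(a + (9 - a)) = (E + a)/9 = (E + a)*(⅑) = E/9 + a/9)
w(V) = -⅙ - V/12 (w(V) = (-⅓*2 - V/3)/4 = (-⅔ - V/3)*(¼) = -⅙ - V/12)
v(w(m(-3, 6)) - 1, -1) + 11*30 = ((-⅙ - ((⅑)*(-3) + (⅑)*6)/12) - 1)*(-1) + 11*30 = ((-⅙ - (-⅓ + ⅔)/12) - 1)*(-1) + 330 = ((-⅙ - 1/12*⅓) - 1)*(-1) + 330 = ((-⅙ - 1/36) - 1)*(-1) + 330 = (-7/36 - 1)*(-1) + 330 = -43/36*(-1) + 330 = 43/36 + 330 = 11923/36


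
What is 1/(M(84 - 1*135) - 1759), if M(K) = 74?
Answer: -1/1685 ≈ -0.00059347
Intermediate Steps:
1/(M(84 - 1*135) - 1759) = 1/(74 - 1759) = 1/(-1685) = -1/1685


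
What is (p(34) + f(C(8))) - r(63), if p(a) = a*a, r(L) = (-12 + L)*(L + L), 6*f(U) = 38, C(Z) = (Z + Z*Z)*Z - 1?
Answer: -15791/3 ≈ -5263.7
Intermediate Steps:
C(Z) = -1 + Z*(Z + Z**2) (C(Z) = (Z + Z**2)*Z - 1 = Z*(Z + Z**2) - 1 = -1 + Z*(Z + Z**2))
f(U) = 19/3 (f(U) = (1/6)*38 = 19/3)
r(L) = 2*L*(-12 + L) (r(L) = (-12 + L)*(2*L) = 2*L*(-12 + L))
p(a) = a**2
(p(34) + f(C(8))) - r(63) = (34**2 + 19/3) - 2*63*(-12 + 63) = (1156 + 19/3) - 2*63*51 = 3487/3 - 1*6426 = 3487/3 - 6426 = -15791/3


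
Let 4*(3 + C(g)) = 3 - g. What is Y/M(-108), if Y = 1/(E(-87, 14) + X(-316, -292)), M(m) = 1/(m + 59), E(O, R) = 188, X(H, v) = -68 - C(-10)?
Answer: -196/479 ≈ -0.40919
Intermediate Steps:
C(g) = -9/4 - g/4 (C(g) = -3 + (3 - g)/4 = -3 + (¾ - g/4) = -9/4 - g/4)
X(H, v) = -273/4 (X(H, v) = -68 - (-9/4 - ¼*(-10)) = -68 - (-9/4 + 5/2) = -68 - 1*¼ = -68 - ¼ = -273/4)
M(m) = 1/(59 + m)
Y = 4/479 (Y = 1/(188 - 273/4) = 1/(479/4) = 4/479 ≈ 0.0083507)
Y/M(-108) = 4/(479*(1/(59 - 108))) = 4/(479*(1/(-49))) = 4/(479*(-1/49)) = (4/479)*(-49) = -196/479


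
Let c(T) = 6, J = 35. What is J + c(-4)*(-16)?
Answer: -61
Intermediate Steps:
J + c(-4)*(-16) = 35 + 6*(-16) = 35 - 96 = -61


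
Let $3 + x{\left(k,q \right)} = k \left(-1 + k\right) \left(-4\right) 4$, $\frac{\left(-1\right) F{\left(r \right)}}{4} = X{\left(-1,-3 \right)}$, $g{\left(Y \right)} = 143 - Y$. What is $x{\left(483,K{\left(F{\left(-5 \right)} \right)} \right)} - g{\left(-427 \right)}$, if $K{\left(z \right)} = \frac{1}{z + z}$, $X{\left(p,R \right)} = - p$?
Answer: $-3725469$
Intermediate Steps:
$F{\left(r \right)} = -4$ ($F{\left(r \right)} = - 4 \left(\left(-1\right) \left(-1\right)\right) = \left(-4\right) 1 = -4$)
$K{\left(z \right)} = \frac{1}{2 z}$
$x{\left(k,q \right)} = -3 + 4 k \left(4 - 4 k\right)$ ($x{\left(k,q \right)} = -3 + k \left(-1 + k\right) \left(-4\right) 4 = -3 + k \left(4 - 4 k\right) 4 = -3 + 4 k \left(4 - 4 k\right)$)
$x{\left(483,K{\left(F{\left(-5 \right)} \right)} \right)} - g{\left(-427 \right)} = \left(-3 - 16 \cdot 483^{2} + 16 \cdot 483\right) - \left(143 - -427\right) = \left(-3 - 3732624 + 7728\right) - \left(143 + 427\right) = \left(-3 - 3732624 + 7728\right) - 570 = -3724899 - 570 = -3725469$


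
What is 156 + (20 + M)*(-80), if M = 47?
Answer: -5204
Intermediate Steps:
156 + (20 + M)*(-80) = 156 + (20 + 47)*(-80) = 156 + 67*(-80) = 156 - 5360 = -5204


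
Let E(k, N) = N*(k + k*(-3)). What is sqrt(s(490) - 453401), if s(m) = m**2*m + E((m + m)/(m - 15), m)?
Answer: sqrt(42306881335)/19 ≈ 10826.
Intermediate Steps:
E(k, N) = -2*N*k (E(k, N) = N*(k - 3*k) = N*(-2*k) = -2*N*k)
s(m) = m**3 - 4*m**2/(-15 + m) (s(m) = m**2*m - 2*m*(m + m)/(m - 15) = m**3 - 2*m*(2*m)/(-15 + m) = m**3 - 2*m*2*m/(-15 + m) = m**3 - 4*m**2/(-15 + m))
sqrt(s(490) - 453401) = sqrt(490**2*(-4 + 490*(-15 + 490))/(-15 + 490) - 453401) = sqrt(240100*(-4 + 490*475)/475 - 453401) = sqrt(240100*(1/475)*(-4 + 232750) - 453401) = sqrt(240100*(1/475)*232746 - 453401) = sqrt(2235292584/19 - 453401) = sqrt(2226677965/19) = sqrt(42306881335)/19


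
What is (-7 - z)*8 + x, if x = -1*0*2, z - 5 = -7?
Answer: -40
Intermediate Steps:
z = -2 (z = 5 - 7 = -2)
x = 0 (x = 0*2 = 0)
(-7 - z)*8 + x = (-7 - 1*(-2))*8 + 0 = (-7 + 2)*8 + 0 = -5*8 + 0 = -40 + 0 = -40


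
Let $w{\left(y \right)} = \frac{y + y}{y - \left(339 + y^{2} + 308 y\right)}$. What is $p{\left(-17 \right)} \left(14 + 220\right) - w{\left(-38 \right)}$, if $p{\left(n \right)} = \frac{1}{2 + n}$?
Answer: $- \frac{770494}{49415} \approx -15.592$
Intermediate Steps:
$w{\left(y \right)} = \frac{2 y}{-339 - y^{2} - 307 y}$ ($w{\left(y \right)} = \frac{2 y}{y - \left(339 + y^{2} + 308 y\right)} = \frac{2 y}{-339 - y^{2} - 307 y}$)
$p{\left(-17 \right)} \left(14 + 220\right) - w{\left(-38 \right)} = \frac{14 + 220}{2 - 17} - \left(-2\right) \left(-38\right) \frac{1}{339 + \left(-38\right)^{2} + 307 \left(-38\right)} = \frac{1}{-15} \cdot 234 - \left(-2\right) \left(-38\right) \frac{1}{339 + 1444 - 11666} = \left(- \frac{1}{15}\right) 234 - \left(-2\right) \left(-38\right) \frac{1}{-9883} = - \frac{78}{5} - \left(-2\right) \left(-38\right) \left(- \frac{1}{9883}\right) = - \frac{78}{5} - - \frac{76}{9883} = - \frac{78}{5} + \frac{76}{9883} = - \frac{770494}{49415}$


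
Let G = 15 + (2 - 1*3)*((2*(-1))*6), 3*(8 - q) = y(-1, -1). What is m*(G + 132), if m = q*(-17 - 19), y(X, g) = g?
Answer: -47700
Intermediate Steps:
q = 25/3 (q = 8 - 1/3*(-1) = 8 + 1/3 = 25/3 ≈ 8.3333)
m = -300 (m = 25*(-17 - 19)/3 = (25/3)*(-36) = -300)
G = 27 (G = 15 + (2 - 3)*(-2*6) = 15 - 1*(-12) = 15 + 12 = 27)
m*(G + 132) = -300*(27 + 132) = -300*159 = -47700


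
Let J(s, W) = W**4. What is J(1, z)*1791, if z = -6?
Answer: 2321136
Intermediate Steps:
J(1, z)*1791 = (-6)**4*1791 = 1296*1791 = 2321136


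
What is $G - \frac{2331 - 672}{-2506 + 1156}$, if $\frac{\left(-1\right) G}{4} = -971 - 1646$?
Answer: $\frac{4711153}{450} \approx 10469.0$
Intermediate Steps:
$G = 10468$ ($G = - 4 \left(-971 - 1646\right) = \left(-4\right) \left(-2617\right) = 10468$)
$G - \frac{2331 - 672}{-2506 + 1156} = 10468 - \frac{2331 - 672}{-2506 + 1156} = 10468 - \frac{1659}{-1350} = 10468 - 1659 \left(- \frac{1}{1350}\right) = 10468 - - \frac{553}{450} = 10468 + \frac{553}{450} = \frac{4711153}{450}$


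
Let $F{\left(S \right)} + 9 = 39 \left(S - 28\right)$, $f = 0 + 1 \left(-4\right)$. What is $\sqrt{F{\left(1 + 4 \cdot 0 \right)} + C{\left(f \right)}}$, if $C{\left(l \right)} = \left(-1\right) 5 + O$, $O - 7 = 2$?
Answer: $23 i \sqrt{2} \approx 32.527 i$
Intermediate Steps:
$O = 9$ ($O = 7 + 2 = 9$)
$f = -4$ ($f = 0 - 4 = -4$)
$F{\left(S \right)} = -1101 + 39 S$ ($F{\left(S \right)} = -9 + 39 \left(S - 28\right) = -9 + 39 \left(-28 + S\right) = -9 + \left(-1092 + 39 S\right) = -1101 + 39 S$)
$C{\left(l \right)} = 4$ ($C{\left(l \right)} = \left(-1\right) 5 + 9 = -5 + 9 = 4$)
$\sqrt{F{\left(1 + 4 \cdot 0 \right)} + C{\left(f \right)}} = \sqrt{\left(-1101 + 39 \left(1 + 4 \cdot 0\right)\right) + 4} = \sqrt{\left(-1101 + 39 \left(1 + 0\right)\right) + 4} = \sqrt{\left(-1101 + 39 \cdot 1\right) + 4} = \sqrt{\left(-1101 + 39\right) + 4} = \sqrt{-1062 + 4} = \sqrt{-1058} = 23 i \sqrt{2}$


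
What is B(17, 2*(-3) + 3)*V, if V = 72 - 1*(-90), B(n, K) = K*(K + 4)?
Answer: -486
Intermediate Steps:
B(n, K) = K*(4 + K)
V = 162 (V = 72 + 90 = 162)
B(17, 2*(-3) + 3)*V = ((2*(-3) + 3)*(4 + (2*(-3) + 3)))*162 = ((-6 + 3)*(4 + (-6 + 3)))*162 = -3*(4 - 3)*162 = -3*1*162 = -3*162 = -486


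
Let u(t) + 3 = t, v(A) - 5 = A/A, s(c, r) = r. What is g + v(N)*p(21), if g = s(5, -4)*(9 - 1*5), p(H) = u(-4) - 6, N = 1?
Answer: -94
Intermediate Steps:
v(A) = 6 (v(A) = 5 + A/A = 5 + 1 = 6)
u(t) = -3 + t
p(H) = -13 (p(H) = (-3 - 4) - 6 = -7 - 6 = -13)
g = -16 (g = -4*(9 - 1*5) = -4*(9 - 5) = -4*4 = -16)
g + v(N)*p(21) = -16 + 6*(-13) = -16 - 78 = -94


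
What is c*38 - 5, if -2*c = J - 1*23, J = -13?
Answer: 679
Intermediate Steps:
c = 18 (c = -(-13 - 1*23)/2 = -(-13 - 23)/2 = -1/2*(-36) = 18)
c*38 - 5 = 18*38 - 5 = 684 - 5 = 679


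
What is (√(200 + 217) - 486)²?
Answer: (486 - √417)² ≈ 2.1676e+5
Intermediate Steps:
(√(200 + 217) - 486)² = (√417 - 486)² = (-486 + √417)²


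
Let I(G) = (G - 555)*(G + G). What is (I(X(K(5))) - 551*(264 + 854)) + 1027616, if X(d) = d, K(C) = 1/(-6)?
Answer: 7412095/18 ≈ 4.1178e+5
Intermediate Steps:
K(C) = -1/6
I(G) = 2*G*(-555 + G) (I(G) = (-555 + G)*(2*G) = 2*G*(-555 + G))
(I(X(K(5))) - 551*(264 + 854)) + 1027616 = (2*(-1/6)*(-555 - 1/6) - 551*(264 + 854)) + 1027616 = (2*(-1/6)*(-3331/6) - 551*1118) + 1027616 = (3331/18 - 616018) + 1027616 = -11084993/18 + 1027616 = 7412095/18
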